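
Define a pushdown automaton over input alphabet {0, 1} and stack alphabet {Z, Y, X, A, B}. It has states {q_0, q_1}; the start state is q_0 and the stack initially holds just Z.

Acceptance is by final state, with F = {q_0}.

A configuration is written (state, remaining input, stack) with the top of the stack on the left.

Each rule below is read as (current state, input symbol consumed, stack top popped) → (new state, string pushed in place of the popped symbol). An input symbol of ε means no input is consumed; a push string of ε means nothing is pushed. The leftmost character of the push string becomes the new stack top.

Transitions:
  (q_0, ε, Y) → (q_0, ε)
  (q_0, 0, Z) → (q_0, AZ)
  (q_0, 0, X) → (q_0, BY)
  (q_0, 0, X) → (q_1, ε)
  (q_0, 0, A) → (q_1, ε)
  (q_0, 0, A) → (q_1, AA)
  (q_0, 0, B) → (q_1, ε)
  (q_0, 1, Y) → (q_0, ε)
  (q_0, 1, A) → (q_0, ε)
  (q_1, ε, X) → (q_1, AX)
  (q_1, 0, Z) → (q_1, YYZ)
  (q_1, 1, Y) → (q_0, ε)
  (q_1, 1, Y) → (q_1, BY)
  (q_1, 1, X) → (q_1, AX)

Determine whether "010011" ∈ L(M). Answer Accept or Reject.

Reject

No computation consumes all input and reaches a final state.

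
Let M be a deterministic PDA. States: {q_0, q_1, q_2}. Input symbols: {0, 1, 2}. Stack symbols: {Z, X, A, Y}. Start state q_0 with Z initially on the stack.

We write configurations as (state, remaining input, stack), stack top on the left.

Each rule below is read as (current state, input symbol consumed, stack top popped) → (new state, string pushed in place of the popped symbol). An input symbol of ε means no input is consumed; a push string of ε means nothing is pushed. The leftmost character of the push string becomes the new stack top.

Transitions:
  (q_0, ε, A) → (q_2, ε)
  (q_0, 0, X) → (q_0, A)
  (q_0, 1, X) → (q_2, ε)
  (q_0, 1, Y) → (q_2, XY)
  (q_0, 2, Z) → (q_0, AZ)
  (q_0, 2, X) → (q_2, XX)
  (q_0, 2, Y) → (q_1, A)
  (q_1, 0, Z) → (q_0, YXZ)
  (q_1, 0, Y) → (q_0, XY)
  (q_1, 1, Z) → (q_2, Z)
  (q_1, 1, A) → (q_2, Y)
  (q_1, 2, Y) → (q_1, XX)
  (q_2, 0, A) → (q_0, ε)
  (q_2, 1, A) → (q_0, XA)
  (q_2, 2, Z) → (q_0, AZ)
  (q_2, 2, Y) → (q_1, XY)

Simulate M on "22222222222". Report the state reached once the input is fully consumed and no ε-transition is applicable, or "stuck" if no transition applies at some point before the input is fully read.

q_2

(q_0, 22222222222, Z)
  read 2, top Z: go to q_0, push AZ → (q_0, 2222222222, AZ)
  ε-move, top A: go to q_2, push ε → (q_2, 2222222222, Z)
  read 2, top Z: go to q_0, push AZ → (q_0, 222222222, AZ)
  ε-move, top A: go to q_2, push ε → (q_2, 222222222, Z)
  read 2, top Z: go to q_0, push AZ → (q_0, 22222222, AZ)
  ε-move, top A: go to q_2, push ε → (q_2, 22222222, Z)
  read 2, top Z: go to q_0, push AZ → (q_0, 2222222, AZ)
  ε-move, top A: go to q_2, push ε → (q_2, 2222222, Z)
  read 2, top Z: go to q_0, push AZ → (q_0, 222222, AZ)
  ε-move, top A: go to q_2, push ε → (q_2, 222222, Z)
  read 2, top Z: go to q_0, push AZ → (q_0, 22222, AZ)
  ε-move, top A: go to q_2, push ε → (q_2, 22222, Z)
  read 2, top Z: go to q_0, push AZ → (q_0, 2222, AZ)
  ε-move, top A: go to q_2, push ε → (q_2, 2222, Z)
  read 2, top Z: go to q_0, push AZ → (q_0, 222, AZ)
  ε-move, top A: go to q_2, push ε → (q_2, 222, Z)
  read 2, top Z: go to q_0, push AZ → (q_0, 22, AZ)
  ε-move, top A: go to q_2, push ε → (q_2, 22, Z)
  read 2, top Z: go to q_0, push AZ → (q_0, 2, AZ)
  ε-move, top A: go to q_2, push ε → (q_2, 2, Z)
  read 2, top Z: go to q_0, push AZ → (q_0, ε, AZ)
  ε-move, top A: go to q_2, push ε → (q_2, ε, Z)
All input consumed; M is in state q_2.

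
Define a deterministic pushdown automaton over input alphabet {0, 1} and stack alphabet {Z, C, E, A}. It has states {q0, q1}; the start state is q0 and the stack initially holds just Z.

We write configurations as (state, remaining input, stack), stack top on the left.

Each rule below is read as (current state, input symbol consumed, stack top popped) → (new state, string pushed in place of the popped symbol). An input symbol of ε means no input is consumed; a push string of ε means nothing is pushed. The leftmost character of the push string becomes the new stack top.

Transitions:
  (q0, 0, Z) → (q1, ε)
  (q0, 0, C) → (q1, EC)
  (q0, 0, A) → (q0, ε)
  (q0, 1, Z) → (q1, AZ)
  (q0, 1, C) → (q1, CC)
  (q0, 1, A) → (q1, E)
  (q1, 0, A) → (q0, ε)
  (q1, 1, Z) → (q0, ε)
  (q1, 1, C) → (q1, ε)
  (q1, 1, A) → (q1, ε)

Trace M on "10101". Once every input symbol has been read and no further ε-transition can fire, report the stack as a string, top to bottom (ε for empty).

AZ

(q0, 10101, Z)
  read 1, top Z: go to q1, push AZ → (q1, 0101, AZ)
  read 0, top A: go to q0, push ε → (q0, 101, Z)
  read 1, top Z: go to q1, push AZ → (q1, 01, AZ)
  read 0, top A: go to q0, push ε → (q0, 1, Z)
  read 1, top Z: go to q1, push AZ → (q1, ε, AZ)
All input consumed in state q1 with stack AZ.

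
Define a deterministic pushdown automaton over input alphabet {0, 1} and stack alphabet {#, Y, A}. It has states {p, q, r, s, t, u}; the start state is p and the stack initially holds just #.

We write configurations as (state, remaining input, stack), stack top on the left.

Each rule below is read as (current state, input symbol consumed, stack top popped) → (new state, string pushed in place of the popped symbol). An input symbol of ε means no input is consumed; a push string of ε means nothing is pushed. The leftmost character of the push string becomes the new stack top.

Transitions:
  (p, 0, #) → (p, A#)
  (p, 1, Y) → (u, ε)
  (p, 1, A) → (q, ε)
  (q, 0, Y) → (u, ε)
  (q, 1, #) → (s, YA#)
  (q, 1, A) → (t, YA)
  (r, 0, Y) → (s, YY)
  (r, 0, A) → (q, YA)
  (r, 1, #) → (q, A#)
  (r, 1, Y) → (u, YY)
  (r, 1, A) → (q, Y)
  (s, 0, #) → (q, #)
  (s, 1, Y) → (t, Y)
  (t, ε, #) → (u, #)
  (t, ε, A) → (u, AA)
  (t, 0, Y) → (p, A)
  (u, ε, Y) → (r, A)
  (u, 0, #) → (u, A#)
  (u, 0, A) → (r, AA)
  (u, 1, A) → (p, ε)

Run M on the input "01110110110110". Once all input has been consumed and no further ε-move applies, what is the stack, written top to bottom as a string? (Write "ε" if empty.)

AA#

(p, 01110110110110, #) ⊢ (p, 1110110110110, A#) ⊢ (q, 110110110110, #) ⊢ (s, 10110110110, YA#) ⊢ (t, 0110110110, YA#) ⊢ (p, 110110110, AA#) ⊢ (q, 10110110, A#) ⊢ (t, 0110110, YA#) ⊢ (p, 110110, AA#) ⊢ (q, 10110, A#) ⊢ (t, 0110, YA#) ⊢ (p, 110, AA#) ⊢ (q, 10, A#) ⊢ (t, 0, YA#) ⊢ (p, ε, AA#)
All input consumed in state p with stack AA#.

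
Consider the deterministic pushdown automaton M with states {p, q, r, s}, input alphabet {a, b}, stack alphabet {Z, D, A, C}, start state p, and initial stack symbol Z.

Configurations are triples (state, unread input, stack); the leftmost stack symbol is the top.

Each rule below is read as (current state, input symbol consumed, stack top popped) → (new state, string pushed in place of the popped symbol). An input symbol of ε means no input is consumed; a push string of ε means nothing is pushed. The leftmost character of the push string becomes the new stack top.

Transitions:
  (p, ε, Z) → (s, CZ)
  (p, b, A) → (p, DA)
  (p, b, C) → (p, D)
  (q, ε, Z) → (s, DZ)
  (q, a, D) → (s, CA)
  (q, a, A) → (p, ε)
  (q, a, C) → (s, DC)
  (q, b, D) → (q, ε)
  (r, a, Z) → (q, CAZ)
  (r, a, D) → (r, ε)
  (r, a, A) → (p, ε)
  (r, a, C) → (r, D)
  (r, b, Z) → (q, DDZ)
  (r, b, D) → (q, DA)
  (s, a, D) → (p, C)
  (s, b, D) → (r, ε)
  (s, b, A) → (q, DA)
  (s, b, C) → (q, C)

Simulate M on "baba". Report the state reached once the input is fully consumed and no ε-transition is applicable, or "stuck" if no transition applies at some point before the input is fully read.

r

(p, baba, Z) ⊢ (s, baba, CZ) ⊢ (q, aba, CZ) ⊢ (s, ba, DCZ) ⊢ (r, a, CZ) ⊢ (r, ε, DZ)
All input consumed; M is in state r.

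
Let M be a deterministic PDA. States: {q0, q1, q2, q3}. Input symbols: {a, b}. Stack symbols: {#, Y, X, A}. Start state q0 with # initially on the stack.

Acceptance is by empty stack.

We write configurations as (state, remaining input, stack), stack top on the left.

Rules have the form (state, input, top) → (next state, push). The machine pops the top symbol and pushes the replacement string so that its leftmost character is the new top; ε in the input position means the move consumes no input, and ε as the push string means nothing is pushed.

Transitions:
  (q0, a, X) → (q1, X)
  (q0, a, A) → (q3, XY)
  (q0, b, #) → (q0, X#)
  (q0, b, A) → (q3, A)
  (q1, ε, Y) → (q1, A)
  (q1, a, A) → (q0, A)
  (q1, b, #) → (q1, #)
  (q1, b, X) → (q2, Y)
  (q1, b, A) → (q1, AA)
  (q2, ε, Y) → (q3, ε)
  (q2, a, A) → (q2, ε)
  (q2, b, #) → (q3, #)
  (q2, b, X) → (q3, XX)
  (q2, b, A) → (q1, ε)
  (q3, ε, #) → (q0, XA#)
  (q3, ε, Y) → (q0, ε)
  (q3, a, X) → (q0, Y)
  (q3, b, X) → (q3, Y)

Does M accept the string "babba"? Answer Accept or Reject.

Reject

(q0, babba, #)
  read b, top #: go to q0, push X# → (q0, abba, X#)
  read a, top X: go to q1, push X → (q1, bba, X#)
  read b, top X: go to q2, push Y → (q2, ba, Y#)
  ε-move, top Y: go to q3, push ε → (q3, ba, #)
  ε-move, top #: go to q0, push XA# → (q0, ba, XA#)
No transition applies at (q0, ba, XA#); input not fully consumed.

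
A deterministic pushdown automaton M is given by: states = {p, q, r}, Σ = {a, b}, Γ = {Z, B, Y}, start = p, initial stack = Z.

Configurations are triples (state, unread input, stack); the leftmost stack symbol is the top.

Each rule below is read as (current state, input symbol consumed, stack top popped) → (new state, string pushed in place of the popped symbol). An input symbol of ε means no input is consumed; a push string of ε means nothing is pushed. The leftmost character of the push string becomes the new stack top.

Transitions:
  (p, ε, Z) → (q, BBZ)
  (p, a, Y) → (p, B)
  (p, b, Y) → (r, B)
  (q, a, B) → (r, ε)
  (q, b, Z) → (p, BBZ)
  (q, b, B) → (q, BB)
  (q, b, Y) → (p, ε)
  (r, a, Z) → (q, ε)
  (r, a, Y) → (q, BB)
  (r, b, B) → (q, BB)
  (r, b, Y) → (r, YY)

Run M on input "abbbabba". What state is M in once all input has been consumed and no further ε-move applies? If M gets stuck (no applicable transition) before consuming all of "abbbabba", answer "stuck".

r

(p, abbbabba, Z) ⊢ (q, abbbabba, BBZ) ⊢ (r, bbbabba, BZ) ⊢ (q, bbabba, BBZ) ⊢ (q, babba, BBBZ) ⊢ (q, abba, BBBBZ) ⊢ (r, bba, BBBZ) ⊢ (q, ba, BBBBZ) ⊢ (q, a, BBBBBZ) ⊢ (r, ε, BBBBZ)
All input consumed; M is in state r.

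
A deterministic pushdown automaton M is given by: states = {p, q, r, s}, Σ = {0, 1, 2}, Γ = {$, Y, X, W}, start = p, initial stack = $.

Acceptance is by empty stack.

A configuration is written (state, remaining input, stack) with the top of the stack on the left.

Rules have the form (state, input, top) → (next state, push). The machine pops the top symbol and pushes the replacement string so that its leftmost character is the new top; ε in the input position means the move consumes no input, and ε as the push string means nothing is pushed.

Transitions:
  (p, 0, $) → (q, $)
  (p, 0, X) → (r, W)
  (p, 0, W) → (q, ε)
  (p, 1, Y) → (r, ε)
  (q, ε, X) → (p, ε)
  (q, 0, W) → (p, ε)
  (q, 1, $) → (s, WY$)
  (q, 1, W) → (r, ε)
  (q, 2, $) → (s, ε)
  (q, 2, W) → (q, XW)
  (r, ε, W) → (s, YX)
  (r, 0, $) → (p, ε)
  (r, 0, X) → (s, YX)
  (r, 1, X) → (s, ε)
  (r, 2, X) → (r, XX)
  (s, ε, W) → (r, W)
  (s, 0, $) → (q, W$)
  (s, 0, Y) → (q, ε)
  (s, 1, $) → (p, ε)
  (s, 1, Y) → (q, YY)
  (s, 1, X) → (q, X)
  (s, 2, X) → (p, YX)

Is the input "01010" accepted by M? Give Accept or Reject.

Accept

(p, 01010, $)
  read 0, top $: go to q, push $ → (q, 1010, $)
  read 1, top $: go to s, push WY$ → (s, 010, WY$)
  ε-move, top W: go to r, push W → (r, 010, WY$)
  ε-move, top W: go to s, push YX → (s, 010, YXY$)
  read 0, top Y: go to q, push ε → (q, 10, XY$)
  ε-move, top X: go to p, push ε → (p, 10, Y$)
  read 1, top Y: go to r, push ε → (r, 0, $)
  read 0, top $: go to p, push ε → (p, ε, ε)
All input consumed and the stack is empty.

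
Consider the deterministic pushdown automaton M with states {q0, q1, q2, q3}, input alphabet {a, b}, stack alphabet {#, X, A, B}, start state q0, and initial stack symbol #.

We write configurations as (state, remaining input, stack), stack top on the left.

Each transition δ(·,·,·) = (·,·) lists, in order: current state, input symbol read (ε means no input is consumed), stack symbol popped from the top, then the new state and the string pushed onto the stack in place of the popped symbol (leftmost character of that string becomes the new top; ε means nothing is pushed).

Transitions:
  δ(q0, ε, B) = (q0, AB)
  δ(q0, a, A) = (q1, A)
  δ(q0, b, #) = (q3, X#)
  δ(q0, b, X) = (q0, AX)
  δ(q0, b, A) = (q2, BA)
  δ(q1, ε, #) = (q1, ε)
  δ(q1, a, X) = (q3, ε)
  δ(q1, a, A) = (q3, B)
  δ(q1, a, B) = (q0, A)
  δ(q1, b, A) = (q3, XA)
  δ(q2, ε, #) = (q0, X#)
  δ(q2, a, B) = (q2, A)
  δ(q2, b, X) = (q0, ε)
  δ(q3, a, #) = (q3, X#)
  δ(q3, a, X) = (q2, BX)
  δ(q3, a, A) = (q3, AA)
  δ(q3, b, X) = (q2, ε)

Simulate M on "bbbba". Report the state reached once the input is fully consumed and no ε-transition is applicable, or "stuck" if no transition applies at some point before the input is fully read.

q2

(q0, bbbba, #) ⊢ (q3, bbba, X#) ⊢ (q2, bba, #) ⊢ (q0, bba, X#) ⊢ (q0, ba, AX#) ⊢ (q2, a, BAX#) ⊢ (q2, ε, AAX#)
All input consumed; M is in state q2.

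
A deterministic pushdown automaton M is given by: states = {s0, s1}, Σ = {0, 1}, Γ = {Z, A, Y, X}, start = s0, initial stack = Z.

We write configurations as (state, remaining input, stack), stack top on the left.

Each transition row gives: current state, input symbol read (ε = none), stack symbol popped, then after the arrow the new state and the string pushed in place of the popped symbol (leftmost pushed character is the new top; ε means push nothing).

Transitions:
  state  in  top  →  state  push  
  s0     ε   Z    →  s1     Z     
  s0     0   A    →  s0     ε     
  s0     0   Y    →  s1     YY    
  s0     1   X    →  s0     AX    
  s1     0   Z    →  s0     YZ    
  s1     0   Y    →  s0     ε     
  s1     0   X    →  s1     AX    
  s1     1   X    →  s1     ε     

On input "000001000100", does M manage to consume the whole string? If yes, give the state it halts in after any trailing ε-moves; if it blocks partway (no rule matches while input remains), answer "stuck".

stuck

(s0, 000001000100, Z)
  ε-move, top Z: go to s1, push Z → (s1, 000001000100, Z)
  read 0, top Z: go to s0, push YZ → (s0, 00001000100, YZ)
  read 0, top Y: go to s1, push YY → (s1, 0001000100, YYZ)
  read 0, top Y: go to s0, push ε → (s0, 001000100, YZ)
  read 0, top Y: go to s1, push YY → (s1, 01000100, YYZ)
  read 0, top Y: go to s0, push ε → (s0, 1000100, YZ)
No transition for (s0, 1, top Y); M blocks with input 1000100 remaining.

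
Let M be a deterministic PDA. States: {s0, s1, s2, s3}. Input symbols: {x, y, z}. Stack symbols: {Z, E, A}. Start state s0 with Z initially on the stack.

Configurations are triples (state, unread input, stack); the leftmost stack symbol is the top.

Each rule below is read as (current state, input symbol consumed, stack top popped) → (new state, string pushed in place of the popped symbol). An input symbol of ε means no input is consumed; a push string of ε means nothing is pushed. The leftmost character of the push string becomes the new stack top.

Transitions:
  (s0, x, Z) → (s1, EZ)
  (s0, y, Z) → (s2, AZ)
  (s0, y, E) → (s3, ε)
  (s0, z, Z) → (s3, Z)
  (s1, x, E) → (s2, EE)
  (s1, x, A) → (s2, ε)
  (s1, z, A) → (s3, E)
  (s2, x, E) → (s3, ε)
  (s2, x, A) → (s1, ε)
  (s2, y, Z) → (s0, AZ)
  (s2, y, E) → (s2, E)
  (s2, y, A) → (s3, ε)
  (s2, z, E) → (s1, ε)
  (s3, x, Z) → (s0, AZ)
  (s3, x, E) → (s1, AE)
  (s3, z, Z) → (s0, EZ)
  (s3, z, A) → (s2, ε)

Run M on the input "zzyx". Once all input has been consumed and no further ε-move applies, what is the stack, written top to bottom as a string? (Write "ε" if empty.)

AZ

(s0, zzyx, Z) ⊢ (s3, zyx, Z) ⊢ (s0, yx, EZ) ⊢ (s3, x, Z) ⊢ (s0, ε, AZ)
All input consumed in state s0 with stack AZ.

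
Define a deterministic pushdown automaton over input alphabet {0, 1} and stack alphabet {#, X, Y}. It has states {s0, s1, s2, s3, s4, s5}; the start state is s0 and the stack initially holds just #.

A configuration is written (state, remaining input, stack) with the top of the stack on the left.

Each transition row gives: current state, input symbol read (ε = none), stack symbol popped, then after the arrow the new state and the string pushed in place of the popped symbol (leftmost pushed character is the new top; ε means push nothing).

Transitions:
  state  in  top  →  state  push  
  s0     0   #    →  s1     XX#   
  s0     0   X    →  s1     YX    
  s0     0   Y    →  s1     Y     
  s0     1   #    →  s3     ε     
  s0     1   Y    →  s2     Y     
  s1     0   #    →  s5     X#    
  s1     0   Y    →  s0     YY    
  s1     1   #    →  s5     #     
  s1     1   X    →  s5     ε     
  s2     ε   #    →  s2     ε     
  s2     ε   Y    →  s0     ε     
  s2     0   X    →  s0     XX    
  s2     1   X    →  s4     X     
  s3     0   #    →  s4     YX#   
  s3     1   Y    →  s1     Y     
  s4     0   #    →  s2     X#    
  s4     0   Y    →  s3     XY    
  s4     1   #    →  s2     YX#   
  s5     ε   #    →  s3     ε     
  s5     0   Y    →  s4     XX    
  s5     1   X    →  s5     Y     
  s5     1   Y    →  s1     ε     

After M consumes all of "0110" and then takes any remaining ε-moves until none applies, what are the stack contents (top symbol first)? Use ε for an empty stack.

(s0, 0110, #)
  read 0, top #: go to s1, push XX# → (s1, 110, XX#)
  read 1, top X: go to s5, push ε → (s5, 10, X#)
  read 1, top X: go to s5, push Y → (s5, 0, Y#)
  read 0, top Y: go to s4, push XX → (s4, ε, XX#)
All input consumed in state s4 with stack XX#.

XX#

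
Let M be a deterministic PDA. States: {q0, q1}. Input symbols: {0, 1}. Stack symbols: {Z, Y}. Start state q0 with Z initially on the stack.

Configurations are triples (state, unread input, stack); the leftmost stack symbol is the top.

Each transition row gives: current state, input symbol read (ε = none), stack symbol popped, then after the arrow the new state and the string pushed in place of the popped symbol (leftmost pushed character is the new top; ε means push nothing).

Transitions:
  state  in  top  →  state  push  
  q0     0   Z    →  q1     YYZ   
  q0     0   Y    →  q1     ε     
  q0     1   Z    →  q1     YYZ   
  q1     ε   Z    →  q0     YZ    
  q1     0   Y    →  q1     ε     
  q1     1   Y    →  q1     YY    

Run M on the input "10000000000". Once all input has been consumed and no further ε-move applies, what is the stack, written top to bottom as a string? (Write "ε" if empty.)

(q0, 10000000000, Z)
  read 1, top Z: go to q1, push YYZ → (q1, 0000000000, YYZ)
  read 0, top Y: go to q1, push ε → (q1, 000000000, YZ)
  read 0, top Y: go to q1, push ε → (q1, 00000000, Z)
  ε-move, top Z: go to q0, push YZ → (q0, 00000000, YZ)
  read 0, top Y: go to q1, push ε → (q1, 0000000, Z)
  ε-move, top Z: go to q0, push YZ → (q0, 0000000, YZ)
  read 0, top Y: go to q1, push ε → (q1, 000000, Z)
  ε-move, top Z: go to q0, push YZ → (q0, 000000, YZ)
  read 0, top Y: go to q1, push ε → (q1, 00000, Z)
  ε-move, top Z: go to q0, push YZ → (q0, 00000, YZ)
  read 0, top Y: go to q1, push ε → (q1, 0000, Z)
  ε-move, top Z: go to q0, push YZ → (q0, 0000, YZ)
  read 0, top Y: go to q1, push ε → (q1, 000, Z)
  ε-move, top Z: go to q0, push YZ → (q0, 000, YZ)
  read 0, top Y: go to q1, push ε → (q1, 00, Z)
  ε-move, top Z: go to q0, push YZ → (q0, 00, YZ)
  read 0, top Y: go to q1, push ε → (q1, 0, Z)
  ε-move, top Z: go to q0, push YZ → (q0, 0, YZ)
  read 0, top Y: go to q1, push ε → (q1, ε, Z)
  ε-move, top Z: go to q0, push YZ → (q0, ε, YZ)
All input consumed in state q0 with stack YZ.

YZ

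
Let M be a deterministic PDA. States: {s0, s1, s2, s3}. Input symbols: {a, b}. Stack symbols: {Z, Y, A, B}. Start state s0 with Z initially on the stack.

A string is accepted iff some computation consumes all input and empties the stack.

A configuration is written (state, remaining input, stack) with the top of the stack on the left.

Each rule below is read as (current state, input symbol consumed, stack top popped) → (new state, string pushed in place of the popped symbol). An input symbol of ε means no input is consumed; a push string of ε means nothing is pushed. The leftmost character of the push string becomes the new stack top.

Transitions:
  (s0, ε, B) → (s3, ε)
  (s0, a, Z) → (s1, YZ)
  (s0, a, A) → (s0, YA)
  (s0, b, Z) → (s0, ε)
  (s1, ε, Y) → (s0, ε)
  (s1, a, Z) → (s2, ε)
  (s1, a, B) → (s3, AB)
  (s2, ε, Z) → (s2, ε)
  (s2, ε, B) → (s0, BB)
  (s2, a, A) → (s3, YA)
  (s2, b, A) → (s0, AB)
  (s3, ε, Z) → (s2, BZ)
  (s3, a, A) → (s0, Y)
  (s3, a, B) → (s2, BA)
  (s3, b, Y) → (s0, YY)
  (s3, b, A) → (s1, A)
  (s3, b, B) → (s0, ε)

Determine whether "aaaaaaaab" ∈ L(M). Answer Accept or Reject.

Accept

(s0, aaaaaaaab, Z)
  read a, top Z: go to s1, push YZ → (s1, aaaaaaab, YZ)
  ε-move, top Y: go to s0, push ε → (s0, aaaaaaab, Z)
  read a, top Z: go to s1, push YZ → (s1, aaaaaab, YZ)
  ε-move, top Y: go to s0, push ε → (s0, aaaaaab, Z)
  read a, top Z: go to s1, push YZ → (s1, aaaaab, YZ)
  ε-move, top Y: go to s0, push ε → (s0, aaaaab, Z)
  read a, top Z: go to s1, push YZ → (s1, aaaab, YZ)
  ε-move, top Y: go to s0, push ε → (s0, aaaab, Z)
  read a, top Z: go to s1, push YZ → (s1, aaab, YZ)
  ε-move, top Y: go to s0, push ε → (s0, aaab, Z)
  read a, top Z: go to s1, push YZ → (s1, aab, YZ)
  ε-move, top Y: go to s0, push ε → (s0, aab, Z)
  read a, top Z: go to s1, push YZ → (s1, ab, YZ)
  ε-move, top Y: go to s0, push ε → (s0, ab, Z)
  read a, top Z: go to s1, push YZ → (s1, b, YZ)
  ε-move, top Y: go to s0, push ε → (s0, b, Z)
  read b, top Z: go to s0, push ε → (s0, ε, ε)
All input consumed and the stack is empty.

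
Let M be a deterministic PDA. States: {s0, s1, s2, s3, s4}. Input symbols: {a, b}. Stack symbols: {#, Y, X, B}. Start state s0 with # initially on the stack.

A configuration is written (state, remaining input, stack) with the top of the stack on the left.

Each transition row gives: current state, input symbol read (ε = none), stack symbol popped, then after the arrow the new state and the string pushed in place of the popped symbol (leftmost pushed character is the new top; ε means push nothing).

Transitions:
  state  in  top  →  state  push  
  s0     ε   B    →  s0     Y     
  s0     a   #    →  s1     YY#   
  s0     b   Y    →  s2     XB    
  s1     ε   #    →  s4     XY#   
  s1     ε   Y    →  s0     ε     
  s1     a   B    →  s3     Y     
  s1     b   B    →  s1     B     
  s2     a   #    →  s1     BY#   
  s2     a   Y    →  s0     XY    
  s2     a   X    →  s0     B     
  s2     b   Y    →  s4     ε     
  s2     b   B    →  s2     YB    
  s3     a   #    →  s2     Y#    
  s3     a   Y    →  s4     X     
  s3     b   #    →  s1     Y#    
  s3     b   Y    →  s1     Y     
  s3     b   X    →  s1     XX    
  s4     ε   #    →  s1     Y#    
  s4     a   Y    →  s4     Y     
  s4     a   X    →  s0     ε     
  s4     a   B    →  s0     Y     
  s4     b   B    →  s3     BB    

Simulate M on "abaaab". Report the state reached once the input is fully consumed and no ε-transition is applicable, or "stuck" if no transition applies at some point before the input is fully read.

(s0, abaaab, #)
  read a, top #: go to s1, push YY# → (s1, baaab, YY#)
  ε-move, top Y: go to s0, push ε → (s0, baaab, Y#)
  read b, top Y: go to s2, push XB → (s2, aaab, XB#)
  read a, top X: go to s0, push B → (s0, aab, BB#)
  ε-move, top B: go to s0, push Y → (s0, aab, YB#)
No transition for (s0, a, top Y); M blocks with input aab remaining.

stuck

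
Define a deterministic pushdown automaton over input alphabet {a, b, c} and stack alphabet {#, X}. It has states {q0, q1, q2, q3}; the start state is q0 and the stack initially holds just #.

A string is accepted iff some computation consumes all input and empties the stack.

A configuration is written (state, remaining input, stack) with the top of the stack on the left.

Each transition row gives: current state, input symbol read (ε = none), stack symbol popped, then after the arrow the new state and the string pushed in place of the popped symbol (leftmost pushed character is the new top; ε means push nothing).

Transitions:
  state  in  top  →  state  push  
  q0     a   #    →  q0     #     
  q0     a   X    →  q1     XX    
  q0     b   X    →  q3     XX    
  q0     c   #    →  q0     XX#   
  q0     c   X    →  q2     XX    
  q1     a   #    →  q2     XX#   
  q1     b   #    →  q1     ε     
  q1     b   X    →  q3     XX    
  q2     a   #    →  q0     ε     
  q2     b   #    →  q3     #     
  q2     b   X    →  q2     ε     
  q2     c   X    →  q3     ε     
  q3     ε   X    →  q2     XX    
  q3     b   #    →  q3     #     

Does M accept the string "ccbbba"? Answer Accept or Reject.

(q0, ccbbba, #)
  read c, top #: go to q0, push XX# → (q0, cbbba, XX#)
  read c, top X: go to q2, push XX → (q2, bbba, XXX#)
  read b, top X: go to q2, push ε → (q2, bba, XX#)
  read b, top X: go to q2, push ε → (q2, ba, X#)
  read b, top X: go to q2, push ε → (q2, a, #)
  read a, top #: go to q0, push ε → (q0, ε, ε)
All input consumed and the stack is empty.

Accept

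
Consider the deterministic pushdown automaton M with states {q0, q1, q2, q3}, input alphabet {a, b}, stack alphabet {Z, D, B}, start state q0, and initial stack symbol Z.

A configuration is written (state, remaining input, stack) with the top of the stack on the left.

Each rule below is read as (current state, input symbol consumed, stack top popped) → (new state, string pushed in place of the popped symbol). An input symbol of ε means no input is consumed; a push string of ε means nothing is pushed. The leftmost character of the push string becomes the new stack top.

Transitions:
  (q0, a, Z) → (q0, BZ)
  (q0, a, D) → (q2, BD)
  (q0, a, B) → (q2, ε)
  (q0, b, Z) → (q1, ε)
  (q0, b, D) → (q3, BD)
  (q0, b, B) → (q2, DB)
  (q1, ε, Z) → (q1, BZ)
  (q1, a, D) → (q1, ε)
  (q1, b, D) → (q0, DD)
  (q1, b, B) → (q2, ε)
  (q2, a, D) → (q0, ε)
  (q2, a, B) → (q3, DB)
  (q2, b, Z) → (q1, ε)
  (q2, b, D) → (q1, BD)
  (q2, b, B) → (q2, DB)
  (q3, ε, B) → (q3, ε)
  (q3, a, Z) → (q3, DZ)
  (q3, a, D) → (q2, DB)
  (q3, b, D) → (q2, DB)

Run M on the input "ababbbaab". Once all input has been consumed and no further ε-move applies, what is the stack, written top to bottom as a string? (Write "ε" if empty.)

(q0, ababbbaab, Z)
  read a, top Z: go to q0, push BZ → (q0, babbbaab, BZ)
  read b, top B: go to q2, push DB → (q2, abbbaab, DBZ)
  read a, top D: go to q0, push ε → (q0, bbbaab, BZ)
  read b, top B: go to q2, push DB → (q2, bbaab, DBZ)
  read b, top D: go to q1, push BD → (q1, baab, BDBZ)
  read b, top B: go to q2, push ε → (q2, aab, DBZ)
  read a, top D: go to q0, push ε → (q0, ab, BZ)
  read a, top B: go to q2, push ε → (q2, b, Z)
  read b, top Z: go to q1, push ε → (q1, ε, ε)
All input consumed in state q1 with stack ε.

ε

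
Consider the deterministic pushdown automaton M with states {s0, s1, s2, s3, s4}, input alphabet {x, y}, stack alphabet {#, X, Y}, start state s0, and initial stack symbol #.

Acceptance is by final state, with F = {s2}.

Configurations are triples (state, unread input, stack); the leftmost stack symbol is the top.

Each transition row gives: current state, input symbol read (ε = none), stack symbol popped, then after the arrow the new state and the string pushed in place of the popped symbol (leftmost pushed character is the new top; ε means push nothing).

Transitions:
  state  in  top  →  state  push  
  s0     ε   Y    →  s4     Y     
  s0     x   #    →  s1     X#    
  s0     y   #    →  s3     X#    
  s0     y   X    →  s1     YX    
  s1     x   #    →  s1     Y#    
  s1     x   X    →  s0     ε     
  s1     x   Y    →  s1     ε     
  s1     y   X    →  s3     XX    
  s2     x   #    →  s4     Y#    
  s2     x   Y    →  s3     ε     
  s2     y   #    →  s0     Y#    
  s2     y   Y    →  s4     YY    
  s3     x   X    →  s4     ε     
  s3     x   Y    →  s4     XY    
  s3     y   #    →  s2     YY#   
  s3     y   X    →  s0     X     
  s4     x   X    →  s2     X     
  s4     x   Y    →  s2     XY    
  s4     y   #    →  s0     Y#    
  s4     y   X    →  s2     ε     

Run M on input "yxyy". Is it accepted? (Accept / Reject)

Reject

(s0, yxyy, #) ⊢ (s3, xyy, X#) ⊢ (s4, yy, #) ⊢ (s0, y, Y#) ⊢ (s4, y, Y#)
No transition applies at (s4, y, Y#); input not fully consumed.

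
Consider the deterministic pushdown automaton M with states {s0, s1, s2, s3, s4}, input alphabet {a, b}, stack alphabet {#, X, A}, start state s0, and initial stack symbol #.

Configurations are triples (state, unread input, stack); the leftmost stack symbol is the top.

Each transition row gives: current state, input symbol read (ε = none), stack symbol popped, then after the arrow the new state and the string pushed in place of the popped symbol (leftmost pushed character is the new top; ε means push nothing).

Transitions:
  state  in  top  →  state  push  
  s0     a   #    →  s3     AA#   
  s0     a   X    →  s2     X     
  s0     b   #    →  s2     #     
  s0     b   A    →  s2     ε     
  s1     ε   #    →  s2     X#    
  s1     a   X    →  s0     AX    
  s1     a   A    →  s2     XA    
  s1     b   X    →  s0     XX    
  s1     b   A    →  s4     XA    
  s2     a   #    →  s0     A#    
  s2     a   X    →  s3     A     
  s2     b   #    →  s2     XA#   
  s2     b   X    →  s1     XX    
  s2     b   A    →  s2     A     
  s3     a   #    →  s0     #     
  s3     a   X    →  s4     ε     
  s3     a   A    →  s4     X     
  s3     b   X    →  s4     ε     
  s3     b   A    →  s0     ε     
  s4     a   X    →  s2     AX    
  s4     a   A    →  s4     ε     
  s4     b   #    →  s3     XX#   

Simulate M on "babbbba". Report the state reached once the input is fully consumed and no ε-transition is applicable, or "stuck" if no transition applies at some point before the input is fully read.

(s0, babbbba, #)
  read b, top #: go to s2, push # → (s2, abbbba, #)
  read a, top #: go to s0, push A# → (s0, bbbba, A#)
  read b, top A: go to s2, push ε → (s2, bbba, #)
  read b, top #: go to s2, push XA# → (s2, bba, XA#)
  read b, top X: go to s1, push XX → (s1, ba, XXA#)
  read b, top X: go to s0, push XX → (s0, a, XXXA#)
  read a, top X: go to s2, push X → (s2, ε, XXXA#)
All input consumed; M is in state s2.

s2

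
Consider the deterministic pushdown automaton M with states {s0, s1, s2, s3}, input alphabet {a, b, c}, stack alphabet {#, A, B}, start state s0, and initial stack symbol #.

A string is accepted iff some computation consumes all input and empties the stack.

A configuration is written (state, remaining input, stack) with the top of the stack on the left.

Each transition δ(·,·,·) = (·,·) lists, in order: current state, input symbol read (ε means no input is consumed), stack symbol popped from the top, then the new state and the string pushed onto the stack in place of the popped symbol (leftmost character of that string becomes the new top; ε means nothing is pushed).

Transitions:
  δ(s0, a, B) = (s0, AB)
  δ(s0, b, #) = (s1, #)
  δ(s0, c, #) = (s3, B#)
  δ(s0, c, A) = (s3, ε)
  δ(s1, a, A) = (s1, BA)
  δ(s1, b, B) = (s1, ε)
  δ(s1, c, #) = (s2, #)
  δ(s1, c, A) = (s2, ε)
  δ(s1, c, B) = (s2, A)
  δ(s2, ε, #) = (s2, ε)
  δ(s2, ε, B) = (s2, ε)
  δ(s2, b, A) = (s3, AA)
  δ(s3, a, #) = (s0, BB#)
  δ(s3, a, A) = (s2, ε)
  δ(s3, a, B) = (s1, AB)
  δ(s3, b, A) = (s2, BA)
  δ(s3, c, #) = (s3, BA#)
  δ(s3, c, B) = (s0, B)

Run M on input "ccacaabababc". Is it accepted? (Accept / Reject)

Accept

(s0, ccacaabababc, #)
  read c, top #: go to s3, push B# → (s3, cacaabababc, B#)
  read c, top B: go to s0, push B → (s0, acaabababc, B#)
  read a, top B: go to s0, push AB → (s0, caabababc, AB#)
  read c, top A: go to s3, push ε → (s3, aabababc, B#)
  read a, top B: go to s1, push AB → (s1, abababc, AB#)
  read a, top A: go to s1, push BA → (s1, bababc, BAB#)
  read b, top B: go to s1, push ε → (s1, ababc, AB#)
  read a, top A: go to s1, push BA → (s1, babc, BAB#)
  read b, top B: go to s1, push ε → (s1, abc, AB#)
  read a, top A: go to s1, push BA → (s1, bc, BAB#)
  read b, top B: go to s1, push ε → (s1, c, AB#)
  read c, top A: go to s2, push ε → (s2, ε, B#)
  ε-move, top B: go to s2, push ε → (s2, ε, #)
  ε-move, top #: go to s2, push ε → (s2, ε, ε)
All input consumed and the stack is empty.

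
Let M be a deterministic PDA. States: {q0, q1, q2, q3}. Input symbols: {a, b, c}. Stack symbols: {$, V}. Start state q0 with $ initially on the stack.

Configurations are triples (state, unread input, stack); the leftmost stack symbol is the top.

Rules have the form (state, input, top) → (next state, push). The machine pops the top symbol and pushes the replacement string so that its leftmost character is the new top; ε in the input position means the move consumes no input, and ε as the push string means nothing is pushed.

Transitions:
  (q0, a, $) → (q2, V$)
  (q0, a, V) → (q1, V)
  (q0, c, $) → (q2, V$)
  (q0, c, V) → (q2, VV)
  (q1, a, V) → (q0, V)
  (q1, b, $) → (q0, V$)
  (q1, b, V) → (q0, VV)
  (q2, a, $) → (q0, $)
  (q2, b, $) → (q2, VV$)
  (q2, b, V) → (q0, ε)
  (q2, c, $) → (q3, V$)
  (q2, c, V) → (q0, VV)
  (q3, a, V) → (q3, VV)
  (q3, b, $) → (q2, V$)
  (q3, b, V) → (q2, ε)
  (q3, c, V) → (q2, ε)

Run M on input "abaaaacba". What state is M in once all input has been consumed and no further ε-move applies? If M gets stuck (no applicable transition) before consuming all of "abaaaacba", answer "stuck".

stuck

(q0, abaaaacba, $)
  read a, top $: go to q2, push V$ → (q2, baaaacba, V$)
  read b, top V: go to q0, push ε → (q0, aaaacba, $)
  read a, top $: go to q2, push V$ → (q2, aaacba, V$)
No transition for (q2, a, top V); M blocks with input aaacba remaining.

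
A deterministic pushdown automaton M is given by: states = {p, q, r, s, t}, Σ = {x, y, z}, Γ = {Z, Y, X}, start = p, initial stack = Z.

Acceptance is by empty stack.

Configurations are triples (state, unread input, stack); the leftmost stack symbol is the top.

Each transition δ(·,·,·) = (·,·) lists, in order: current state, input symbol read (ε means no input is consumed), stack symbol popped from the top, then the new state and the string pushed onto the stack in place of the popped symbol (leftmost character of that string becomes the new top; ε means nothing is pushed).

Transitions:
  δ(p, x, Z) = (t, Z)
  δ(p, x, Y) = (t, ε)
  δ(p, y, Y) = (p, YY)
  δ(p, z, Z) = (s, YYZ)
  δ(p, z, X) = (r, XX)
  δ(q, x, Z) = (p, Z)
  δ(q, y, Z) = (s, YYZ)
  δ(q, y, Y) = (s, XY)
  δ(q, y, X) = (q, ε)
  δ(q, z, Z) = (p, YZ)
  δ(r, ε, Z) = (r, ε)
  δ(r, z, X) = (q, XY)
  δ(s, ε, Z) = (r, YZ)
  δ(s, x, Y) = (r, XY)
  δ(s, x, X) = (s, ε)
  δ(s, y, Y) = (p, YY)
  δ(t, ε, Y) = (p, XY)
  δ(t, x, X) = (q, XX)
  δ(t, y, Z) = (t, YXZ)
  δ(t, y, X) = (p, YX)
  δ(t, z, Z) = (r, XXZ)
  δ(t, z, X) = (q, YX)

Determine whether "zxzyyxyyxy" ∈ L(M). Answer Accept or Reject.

(p, zxzyyxyyxy, Z)
  read z, top Z: go to s, push YYZ → (s, xzyyxyyxy, YYZ)
  read x, top Y: go to r, push XY → (r, zyyxyyxy, XYYZ)
  read z, top X: go to q, push XY → (q, yyxyyxy, XYYYZ)
  read y, top X: go to q, push ε → (q, yxyyxy, YYYZ)
  read y, top Y: go to s, push XY → (s, xyyxy, XYYYZ)
  read x, top X: go to s, push ε → (s, yyxy, YYYZ)
  read y, top Y: go to p, push YY → (p, yxy, YYYYZ)
  read y, top Y: go to p, push YY → (p, xy, YYYYYZ)
  read x, top Y: go to t, push ε → (t, y, YYYYZ)
  ε-move, top Y: go to p, push XY → (p, y, XYYYYZ)
No transition applies at (p, y, XYYYYZ); input not fully consumed.

Reject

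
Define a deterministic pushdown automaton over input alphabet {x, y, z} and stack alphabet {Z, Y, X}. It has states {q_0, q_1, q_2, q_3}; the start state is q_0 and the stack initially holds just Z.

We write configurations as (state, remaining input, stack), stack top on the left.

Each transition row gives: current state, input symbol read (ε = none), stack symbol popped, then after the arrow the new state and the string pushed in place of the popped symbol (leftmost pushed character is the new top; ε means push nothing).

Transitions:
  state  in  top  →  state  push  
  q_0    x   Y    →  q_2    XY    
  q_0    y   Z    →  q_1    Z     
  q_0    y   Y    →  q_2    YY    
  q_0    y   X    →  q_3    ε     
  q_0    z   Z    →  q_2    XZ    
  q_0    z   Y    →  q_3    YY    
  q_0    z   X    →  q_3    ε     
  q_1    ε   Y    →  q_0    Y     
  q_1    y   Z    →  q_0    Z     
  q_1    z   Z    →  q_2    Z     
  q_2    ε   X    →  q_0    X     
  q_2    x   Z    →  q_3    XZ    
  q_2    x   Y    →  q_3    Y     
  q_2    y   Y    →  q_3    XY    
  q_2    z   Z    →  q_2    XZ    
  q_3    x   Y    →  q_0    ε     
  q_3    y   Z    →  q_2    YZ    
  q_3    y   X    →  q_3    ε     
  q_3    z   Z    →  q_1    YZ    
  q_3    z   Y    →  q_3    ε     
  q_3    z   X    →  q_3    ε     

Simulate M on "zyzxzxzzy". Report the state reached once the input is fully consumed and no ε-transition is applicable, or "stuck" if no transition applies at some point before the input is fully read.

q_2

(q_0, zyzxzxzzy, Z)
  read z, top Z: go to q_2, push XZ → (q_2, yzxzxzzy, XZ)
  ε-move, top X: go to q_0, push X → (q_0, yzxzxzzy, XZ)
  read y, top X: go to q_3, push ε → (q_3, zxzxzzy, Z)
  read z, top Z: go to q_1, push YZ → (q_1, xzxzzy, YZ)
  ε-move, top Y: go to q_0, push Y → (q_0, xzxzzy, YZ)
  read x, top Y: go to q_2, push XY → (q_2, zxzzy, XYZ)
  ε-move, top X: go to q_0, push X → (q_0, zxzzy, XYZ)
  read z, top X: go to q_3, push ε → (q_3, xzzy, YZ)
  read x, top Y: go to q_0, push ε → (q_0, zzy, Z)
  read z, top Z: go to q_2, push XZ → (q_2, zy, XZ)
  ε-move, top X: go to q_0, push X → (q_0, zy, XZ)
  read z, top X: go to q_3, push ε → (q_3, y, Z)
  read y, top Z: go to q_2, push YZ → (q_2, ε, YZ)
All input consumed; M is in state q_2.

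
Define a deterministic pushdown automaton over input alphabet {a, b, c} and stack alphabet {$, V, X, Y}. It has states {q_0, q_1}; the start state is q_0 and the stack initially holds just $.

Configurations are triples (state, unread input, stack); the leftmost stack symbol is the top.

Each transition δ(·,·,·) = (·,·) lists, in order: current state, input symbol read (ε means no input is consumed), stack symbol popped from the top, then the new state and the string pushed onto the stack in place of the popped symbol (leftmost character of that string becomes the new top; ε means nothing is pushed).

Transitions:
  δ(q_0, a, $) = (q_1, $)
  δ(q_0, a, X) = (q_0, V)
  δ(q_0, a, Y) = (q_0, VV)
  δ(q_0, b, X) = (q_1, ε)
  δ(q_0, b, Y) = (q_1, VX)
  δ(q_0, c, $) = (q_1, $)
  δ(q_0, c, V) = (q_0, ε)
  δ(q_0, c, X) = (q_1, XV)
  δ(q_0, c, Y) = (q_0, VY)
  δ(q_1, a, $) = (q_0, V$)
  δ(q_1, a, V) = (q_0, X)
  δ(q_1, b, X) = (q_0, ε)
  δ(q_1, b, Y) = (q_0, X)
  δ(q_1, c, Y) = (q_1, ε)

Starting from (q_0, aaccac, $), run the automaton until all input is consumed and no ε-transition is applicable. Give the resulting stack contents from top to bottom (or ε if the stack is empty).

$

(q_0, aaccac, $)
  read a, top $: go to q_1, push $ → (q_1, accac, $)
  read a, top $: go to q_0, push V$ → (q_0, ccac, V$)
  read c, top V: go to q_0, push ε → (q_0, cac, $)
  read c, top $: go to q_1, push $ → (q_1, ac, $)
  read a, top $: go to q_0, push V$ → (q_0, c, V$)
  read c, top V: go to q_0, push ε → (q_0, ε, $)
All input consumed in state q_0 with stack $.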